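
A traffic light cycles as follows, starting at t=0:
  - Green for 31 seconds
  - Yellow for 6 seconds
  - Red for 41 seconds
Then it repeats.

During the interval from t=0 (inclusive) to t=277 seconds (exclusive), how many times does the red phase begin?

Cycle = 31+6+41 = 78s
red phase starts at t = k*78 + 37 for k=0,1,2,...
Need k*78+37 < 277 → k < 3.077
k ∈ {0, ..., 3} → 4 starts

Answer: 4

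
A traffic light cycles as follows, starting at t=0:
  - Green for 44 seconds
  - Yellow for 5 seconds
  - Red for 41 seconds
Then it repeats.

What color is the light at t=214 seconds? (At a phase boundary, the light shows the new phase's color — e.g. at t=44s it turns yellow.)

Cycle length = 44 + 5 + 41 = 90s
t = 214, phase_t = 214 mod 90 = 34
34 < 44 (green end) → GREEN

Answer: green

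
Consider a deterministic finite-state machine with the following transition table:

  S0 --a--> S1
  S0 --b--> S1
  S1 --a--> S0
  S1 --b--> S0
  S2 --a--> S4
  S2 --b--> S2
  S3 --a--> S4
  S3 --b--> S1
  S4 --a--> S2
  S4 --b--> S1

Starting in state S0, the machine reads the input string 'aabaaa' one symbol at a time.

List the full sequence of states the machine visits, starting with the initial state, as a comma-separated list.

Start: S0
  read 'a': S0 --a--> S1
  read 'a': S1 --a--> S0
  read 'b': S0 --b--> S1
  read 'a': S1 --a--> S0
  read 'a': S0 --a--> S1
  read 'a': S1 --a--> S0

Answer: S0, S1, S0, S1, S0, S1, S0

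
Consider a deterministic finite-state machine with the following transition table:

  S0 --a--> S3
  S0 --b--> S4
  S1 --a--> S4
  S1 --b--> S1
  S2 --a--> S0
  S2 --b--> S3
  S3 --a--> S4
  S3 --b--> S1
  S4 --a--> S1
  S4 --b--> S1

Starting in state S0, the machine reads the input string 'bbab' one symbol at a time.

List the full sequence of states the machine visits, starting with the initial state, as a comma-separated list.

Start: S0
  read 'b': S0 --b--> S4
  read 'b': S4 --b--> S1
  read 'a': S1 --a--> S4
  read 'b': S4 --b--> S1

Answer: S0, S4, S1, S4, S1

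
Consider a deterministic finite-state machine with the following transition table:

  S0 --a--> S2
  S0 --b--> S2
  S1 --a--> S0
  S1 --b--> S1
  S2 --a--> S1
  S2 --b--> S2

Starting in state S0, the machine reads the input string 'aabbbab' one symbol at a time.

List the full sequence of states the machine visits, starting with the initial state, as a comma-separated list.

Start: S0
  read 'a': S0 --a--> S2
  read 'a': S2 --a--> S1
  read 'b': S1 --b--> S1
  read 'b': S1 --b--> S1
  read 'b': S1 --b--> S1
  read 'a': S1 --a--> S0
  read 'b': S0 --b--> S2

Answer: S0, S2, S1, S1, S1, S1, S0, S2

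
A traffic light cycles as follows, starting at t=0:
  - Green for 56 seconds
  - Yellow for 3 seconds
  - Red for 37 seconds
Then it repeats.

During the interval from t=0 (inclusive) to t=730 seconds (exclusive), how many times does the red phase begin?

Answer: 7

Derivation:
Cycle = 56+3+37 = 96s
red phase starts at t = k*96 + 59 for k=0,1,2,...
Need k*96+59 < 730 → k < 6.990
k ∈ {0, ..., 6} → 7 starts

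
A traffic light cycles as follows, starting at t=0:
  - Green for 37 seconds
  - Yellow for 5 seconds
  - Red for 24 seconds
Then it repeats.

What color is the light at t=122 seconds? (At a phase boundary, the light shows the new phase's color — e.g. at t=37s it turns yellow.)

Answer: red

Derivation:
Cycle length = 37 + 5 + 24 = 66s
t = 122, phase_t = 122 mod 66 = 56
56 >= 42 → RED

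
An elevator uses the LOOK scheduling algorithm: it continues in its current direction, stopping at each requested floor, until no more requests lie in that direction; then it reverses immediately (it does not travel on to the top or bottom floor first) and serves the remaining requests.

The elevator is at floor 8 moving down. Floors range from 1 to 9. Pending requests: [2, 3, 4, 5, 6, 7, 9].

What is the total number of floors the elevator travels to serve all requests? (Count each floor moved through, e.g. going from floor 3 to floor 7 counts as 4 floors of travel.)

Start at floor 8 moving down, LOOK stop order: [7, 6, 5, 4, 3, 2, 9]
  8 → 7: |7-8| = 1, total = 1
  7 → 6: |6-7| = 1, total = 2
  6 → 5: |5-6| = 1, total = 3
  5 → 4: |4-5| = 1, total = 4
  4 → 3: |3-4| = 1, total = 5
  3 → 2: |2-3| = 1, total = 6
  2 → 9: |9-2| = 7, total = 13

Answer: 13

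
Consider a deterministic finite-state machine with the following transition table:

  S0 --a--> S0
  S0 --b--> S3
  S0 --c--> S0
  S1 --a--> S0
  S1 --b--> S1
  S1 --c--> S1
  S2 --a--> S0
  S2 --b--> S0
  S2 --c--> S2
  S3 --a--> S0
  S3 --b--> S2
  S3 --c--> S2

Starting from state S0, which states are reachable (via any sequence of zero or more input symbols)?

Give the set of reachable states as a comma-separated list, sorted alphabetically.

Answer: S0, S2, S3

Derivation:
BFS from S0:
  visit S0: S0--a-->S0 (seen), S0--b-->S3 (new), S0--c-->S0 (seen)
  visit S3: S3--a-->S0 (seen), S3--b-->S2 (new), S3--c-->S2 (seen)
  visit S2: S2--a-->S0 (seen), S2--b-->S0 (seen), S2--c-->S2 (seen)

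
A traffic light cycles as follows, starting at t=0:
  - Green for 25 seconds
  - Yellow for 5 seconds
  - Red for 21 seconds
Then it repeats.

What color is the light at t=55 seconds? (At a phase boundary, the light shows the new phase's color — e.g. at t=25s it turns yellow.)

Answer: green

Derivation:
Cycle length = 25 + 5 + 21 = 51s
t = 55, phase_t = 55 mod 51 = 4
4 < 25 (green end) → GREEN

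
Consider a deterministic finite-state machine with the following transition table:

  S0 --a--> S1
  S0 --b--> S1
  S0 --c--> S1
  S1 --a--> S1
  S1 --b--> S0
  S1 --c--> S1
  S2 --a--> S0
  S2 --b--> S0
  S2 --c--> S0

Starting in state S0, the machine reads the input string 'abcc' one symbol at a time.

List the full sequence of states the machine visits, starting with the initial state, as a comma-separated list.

Answer: S0, S1, S0, S1, S1

Derivation:
Start: S0
  read 'a': S0 --a--> S1
  read 'b': S1 --b--> S0
  read 'c': S0 --c--> S1
  read 'c': S1 --c--> S1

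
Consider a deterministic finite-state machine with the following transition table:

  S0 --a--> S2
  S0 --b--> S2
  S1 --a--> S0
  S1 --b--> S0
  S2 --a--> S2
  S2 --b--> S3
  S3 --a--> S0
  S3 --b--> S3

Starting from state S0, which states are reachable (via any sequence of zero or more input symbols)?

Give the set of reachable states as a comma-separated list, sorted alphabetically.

BFS from S0:
  visit S0: S0--a-->S2 (new), S0--b-->S2 (seen)
  visit S2: S2--a-->S2 (seen), S2--b-->S3 (new)
  visit S3: S3--a-->S0 (seen), S3--b-->S3 (seen)

Answer: S0, S2, S3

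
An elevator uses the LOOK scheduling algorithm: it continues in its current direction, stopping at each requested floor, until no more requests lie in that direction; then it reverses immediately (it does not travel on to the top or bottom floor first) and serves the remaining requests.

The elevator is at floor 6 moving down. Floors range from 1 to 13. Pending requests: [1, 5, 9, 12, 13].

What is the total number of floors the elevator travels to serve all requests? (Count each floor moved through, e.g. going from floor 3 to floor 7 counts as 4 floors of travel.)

Answer: 17

Derivation:
Start at floor 6 moving down, LOOK stop order: [5, 1, 9, 12, 13]
  6 → 5: |5-6| = 1, total = 1
  5 → 1: |1-5| = 4, total = 5
  1 → 9: |9-1| = 8, total = 13
  9 → 12: |12-9| = 3, total = 16
  12 → 13: |13-12| = 1, total = 17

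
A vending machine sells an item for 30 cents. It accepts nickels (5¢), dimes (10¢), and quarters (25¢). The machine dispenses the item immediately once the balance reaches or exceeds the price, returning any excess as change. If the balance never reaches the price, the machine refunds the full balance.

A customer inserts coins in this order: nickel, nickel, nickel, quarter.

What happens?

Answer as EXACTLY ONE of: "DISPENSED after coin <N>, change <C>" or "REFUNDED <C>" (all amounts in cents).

Answer: DISPENSED after coin 4, change 10

Derivation:
Price: 30¢
Coin 1 (nickel, 5¢): balance = 5¢
Coin 2 (nickel, 5¢): balance = 10¢
Coin 3 (nickel, 5¢): balance = 15¢
Coin 4 (quarter, 25¢): balance = 40¢
  → balance >= price → DISPENSE, change = 40 - 30 = 10¢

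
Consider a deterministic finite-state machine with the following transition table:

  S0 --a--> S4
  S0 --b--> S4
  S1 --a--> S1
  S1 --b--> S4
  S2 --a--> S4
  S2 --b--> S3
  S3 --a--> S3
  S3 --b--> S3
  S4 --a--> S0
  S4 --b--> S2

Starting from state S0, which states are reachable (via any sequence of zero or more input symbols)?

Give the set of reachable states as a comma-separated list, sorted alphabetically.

BFS from S0:
  visit S0: S0--a-->S4 (new), S0--b-->S4 (seen)
  visit S4: S4--a-->S0 (seen), S4--b-->S2 (new)
  visit S2: S2--a-->S4 (seen), S2--b-->S3 (new)
  visit S3: S3--a-->S3 (seen), S3--b-->S3 (seen)

Answer: S0, S2, S3, S4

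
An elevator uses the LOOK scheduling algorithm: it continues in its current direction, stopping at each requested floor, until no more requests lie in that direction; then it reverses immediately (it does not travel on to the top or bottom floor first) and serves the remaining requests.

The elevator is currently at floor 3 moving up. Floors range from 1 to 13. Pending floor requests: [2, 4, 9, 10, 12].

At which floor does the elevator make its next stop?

Answer: 4

Derivation:
Current floor: 3, direction: up
Requests above: [4, 9, 10, 12]
Requests below: [2]
Moving up and requests lie above → nearest above is min([4, 9, 10, 12]) = 4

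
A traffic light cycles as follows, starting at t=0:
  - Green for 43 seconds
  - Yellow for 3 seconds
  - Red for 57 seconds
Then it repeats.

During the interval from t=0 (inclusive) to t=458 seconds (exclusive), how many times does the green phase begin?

Cycle = 43+3+57 = 103s
green phase starts at t = k*103 + 0 for k=0,1,2,...
Need k*103+0 < 458 → k < 4.447
k ∈ {0, ..., 4} → 5 starts

Answer: 5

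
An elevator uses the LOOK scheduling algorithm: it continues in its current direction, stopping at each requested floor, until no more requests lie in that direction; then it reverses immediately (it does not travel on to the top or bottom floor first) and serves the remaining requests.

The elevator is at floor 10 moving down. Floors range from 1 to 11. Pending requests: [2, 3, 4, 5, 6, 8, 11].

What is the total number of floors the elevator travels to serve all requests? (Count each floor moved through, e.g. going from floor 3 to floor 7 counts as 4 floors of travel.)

Answer: 17

Derivation:
Start at floor 10 moving down, LOOK stop order: [8, 6, 5, 4, 3, 2, 11]
  10 → 8: |8-10| = 2, total = 2
  8 → 6: |6-8| = 2, total = 4
  6 → 5: |5-6| = 1, total = 5
  5 → 4: |4-5| = 1, total = 6
  4 → 3: |3-4| = 1, total = 7
  3 → 2: |2-3| = 1, total = 8
  2 → 11: |11-2| = 9, total = 17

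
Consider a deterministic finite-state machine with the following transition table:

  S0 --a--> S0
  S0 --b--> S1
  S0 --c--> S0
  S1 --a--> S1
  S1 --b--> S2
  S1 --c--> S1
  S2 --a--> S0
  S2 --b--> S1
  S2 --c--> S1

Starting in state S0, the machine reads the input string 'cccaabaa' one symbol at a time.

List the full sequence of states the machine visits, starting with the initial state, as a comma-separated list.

Answer: S0, S0, S0, S0, S0, S0, S1, S1, S1

Derivation:
Start: S0
  read 'c': S0 --c--> S0
  read 'c': S0 --c--> S0
  read 'c': S0 --c--> S0
  read 'a': S0 --a--> S0
  read 'a': S0 --a--> S0
  read 'b': S0 --b--> S1
  read 'a': S1 --a--> S1
  read 'a': S1 --a--> S1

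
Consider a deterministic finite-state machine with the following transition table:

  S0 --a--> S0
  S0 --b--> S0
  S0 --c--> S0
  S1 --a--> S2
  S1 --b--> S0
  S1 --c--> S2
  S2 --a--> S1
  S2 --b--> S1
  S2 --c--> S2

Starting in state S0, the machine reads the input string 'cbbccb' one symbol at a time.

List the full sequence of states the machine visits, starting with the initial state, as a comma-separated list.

Answer: S0, S0, S0, S0, S0, S0, S0

Derivation:
Start: S0
  read 'c': S0 --c--> S0
  read 'b': S0 --b--> S0
  read 'b': S0 --b--> S0
  read 'c': S0 --c--> S0
  read 'c': S0 --c--> S0
  read 'b': S0 --b--> S0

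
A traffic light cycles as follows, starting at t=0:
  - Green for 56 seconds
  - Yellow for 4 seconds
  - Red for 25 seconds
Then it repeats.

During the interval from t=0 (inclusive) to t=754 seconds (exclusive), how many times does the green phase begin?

Answer: 9

Derivation:
Cycle = 56+4+25 = 85s
green phase starts at t = k*85 + 0 for k=0,1,2,...
Need k*85+0 < 754 → k < 8.871
k ∈ {0, ..., 8} → 9 starts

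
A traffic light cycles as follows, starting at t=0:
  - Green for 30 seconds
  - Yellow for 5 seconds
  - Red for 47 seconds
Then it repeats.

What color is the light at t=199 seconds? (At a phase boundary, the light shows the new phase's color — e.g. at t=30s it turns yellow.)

Answer: red

Derivation:
Cycle length = 30 + 5 + 47 = 82s
t = 199, phase_t = 199 mod 82 = 35
35 >= 35 → RED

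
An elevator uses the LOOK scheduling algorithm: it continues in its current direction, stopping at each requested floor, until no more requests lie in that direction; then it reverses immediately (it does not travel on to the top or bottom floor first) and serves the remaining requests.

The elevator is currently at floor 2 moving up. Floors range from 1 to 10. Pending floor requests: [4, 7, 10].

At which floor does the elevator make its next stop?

Current floor: 2, direction: up
Requests above: [4, 7, 10]
Requests below: []
Moving up and requests lie above → nearest above is min([4, 7, 10]) = 4

Answer: 4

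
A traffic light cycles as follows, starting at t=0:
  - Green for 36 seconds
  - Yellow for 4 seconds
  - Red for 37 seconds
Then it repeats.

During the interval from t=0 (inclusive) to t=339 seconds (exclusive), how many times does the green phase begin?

Answer: 5

Derivation:
Cycle = 36+4+37 = 77s
green phase starts at t = k*77 + 0 for k=0,1,2,...
Need k*77+0 < 339 → k < 4.403
k ∈ {0, ..., 4} → 5 starts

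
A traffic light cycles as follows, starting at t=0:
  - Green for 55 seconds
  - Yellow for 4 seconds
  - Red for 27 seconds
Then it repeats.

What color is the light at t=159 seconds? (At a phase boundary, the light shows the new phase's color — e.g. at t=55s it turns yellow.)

Answer: red

Derivation:
Cycle length = 55 + 4 + 27 = 86s
t = 159, phase_t = 159 mod 86 = 73
73 >= 59 → RED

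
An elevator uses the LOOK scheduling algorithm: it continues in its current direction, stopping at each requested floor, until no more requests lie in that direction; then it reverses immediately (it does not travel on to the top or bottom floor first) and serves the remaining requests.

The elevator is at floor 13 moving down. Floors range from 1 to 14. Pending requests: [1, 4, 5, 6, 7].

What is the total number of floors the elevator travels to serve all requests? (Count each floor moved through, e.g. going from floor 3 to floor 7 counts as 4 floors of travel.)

Answer: 12

Derivation:
Start at floor 13 moving down, LOOK stop order: [7, 6, 5, 4, 1]
  13 → 7: |7-13| = 6, total = 6
  7 → 6: |6-7| = 1, total = 7
  6 → 5: |5-6| = 1, total = 8
  5 → 4: |4-5| = 1, total = 9
  4 → 1: |1-4| = 3, total = 12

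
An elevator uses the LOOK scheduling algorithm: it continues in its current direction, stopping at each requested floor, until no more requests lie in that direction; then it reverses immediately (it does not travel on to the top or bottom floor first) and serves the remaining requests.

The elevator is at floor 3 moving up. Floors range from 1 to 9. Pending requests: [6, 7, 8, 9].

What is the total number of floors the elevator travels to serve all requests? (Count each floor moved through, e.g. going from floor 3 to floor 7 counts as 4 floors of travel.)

Start at floor 3 moving up, LOOK stop order: [6, 7, 8, 9]
  3 → 6: |6-3| = 3, total = 3
  6 → 7: |7-6| = 1, total = 4
  7 → 8: |8-7| = 1, total = 5
  8 → 9: |9-8| = 1, total = 6

Answer: 6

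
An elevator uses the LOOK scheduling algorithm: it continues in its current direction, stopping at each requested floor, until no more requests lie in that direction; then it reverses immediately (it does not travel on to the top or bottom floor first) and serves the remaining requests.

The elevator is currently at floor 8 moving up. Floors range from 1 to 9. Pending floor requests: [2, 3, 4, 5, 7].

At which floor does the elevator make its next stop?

Answer: 7

Derivation:
Current floor: 8, direction: up
Requests above: []
Requests below: [2, 3, 4, 5, 7]
Moving up but no requests above → reverse; nearest below is max([2, 3, 4, 5, 7]) = 7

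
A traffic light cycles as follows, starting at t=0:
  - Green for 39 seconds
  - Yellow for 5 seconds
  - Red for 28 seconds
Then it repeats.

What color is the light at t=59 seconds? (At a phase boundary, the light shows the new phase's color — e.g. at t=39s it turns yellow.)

Cycle length = 39 + 5 + 28 = 72s
t = 59, phase_t = 59 mod 72 = 59
59 >= 44 → RED

Answer: red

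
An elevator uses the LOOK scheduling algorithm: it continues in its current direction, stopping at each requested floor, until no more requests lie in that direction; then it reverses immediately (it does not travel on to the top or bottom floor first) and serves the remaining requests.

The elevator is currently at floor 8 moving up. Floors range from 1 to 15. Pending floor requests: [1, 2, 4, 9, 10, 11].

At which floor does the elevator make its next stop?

Current floor: 8, direction: up
Requests above: [9, 10, 11]
Requests below: [1, 2, 4]
Moving up and requests lie above → nearest above is min([9, 10, 11]) = 9

Answer: 9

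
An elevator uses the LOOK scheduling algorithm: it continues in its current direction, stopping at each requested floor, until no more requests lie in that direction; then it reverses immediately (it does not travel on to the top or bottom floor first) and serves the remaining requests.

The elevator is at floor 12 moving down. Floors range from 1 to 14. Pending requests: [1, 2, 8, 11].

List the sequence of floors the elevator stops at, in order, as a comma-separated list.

Current: 12, moving DOWN
Serve below first (descending): [11, 8, 2, 1]
Then reverse, serve above (ascending): []

Answer: 11, 8, 2, 1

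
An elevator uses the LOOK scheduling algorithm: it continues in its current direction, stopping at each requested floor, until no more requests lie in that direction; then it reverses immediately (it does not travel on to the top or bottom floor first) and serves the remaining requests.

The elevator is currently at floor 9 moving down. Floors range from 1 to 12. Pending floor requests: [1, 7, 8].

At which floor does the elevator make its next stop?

Answer: 8

Derivation:
Current floor: 9, direction: down
Requests above: []
Requests below: [1, 7, 8]
Moving down and requests lie below → nearest below is max([1, 7, 8]) = 8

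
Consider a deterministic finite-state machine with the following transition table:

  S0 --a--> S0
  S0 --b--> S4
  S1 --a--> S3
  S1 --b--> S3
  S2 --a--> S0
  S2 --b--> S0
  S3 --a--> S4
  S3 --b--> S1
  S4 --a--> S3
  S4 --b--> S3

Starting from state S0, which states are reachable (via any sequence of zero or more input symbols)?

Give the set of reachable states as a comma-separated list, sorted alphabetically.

Answer: S0, S1, S3, S4

Derivation:
BFS from S0:
  visit S0: S0--a-->S0 (seen), S0--b-->S4 (new)
  visit S4: S4--a-->S3 (new), S4--b-->S3 (seen)
  visit S3: S3--a-->S4 (seen), S3--b-->S1 (new)
  visit S1: S1--a-->S3 (seen), S1--b-->S3 (seen)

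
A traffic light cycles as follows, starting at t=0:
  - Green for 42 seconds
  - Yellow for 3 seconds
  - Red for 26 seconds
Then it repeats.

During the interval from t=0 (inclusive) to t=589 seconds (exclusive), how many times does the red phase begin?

Answer: 8

Derivation:
Cycle = 42+3+26 = 71s
red phase starts at t = k*71 + 45 for k=0,1,2,...
Need k*71+45 < 589 → k < 7.662
k ∈ {0, ..., 7} → 8 starts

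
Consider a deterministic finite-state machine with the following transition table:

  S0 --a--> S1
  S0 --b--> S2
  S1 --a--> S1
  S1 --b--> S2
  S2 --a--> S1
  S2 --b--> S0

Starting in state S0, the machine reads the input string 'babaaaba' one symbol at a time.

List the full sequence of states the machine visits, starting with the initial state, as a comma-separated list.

Start: S0
  read 'b': S0 --b--> S2
  read 'a': S2 --a--> S1
  read 'b': S1 --b--> S2
  read 'a': S2 --a--> S1
  read 'a': S1 --a--> S1
  read 'a': S1 --a--> S1
  read 'b': S1 --b--> S2
  read 'a': S2 --a--> S1

Answer: S0, S2, S1, S2, S1, S1, S1, S2, S1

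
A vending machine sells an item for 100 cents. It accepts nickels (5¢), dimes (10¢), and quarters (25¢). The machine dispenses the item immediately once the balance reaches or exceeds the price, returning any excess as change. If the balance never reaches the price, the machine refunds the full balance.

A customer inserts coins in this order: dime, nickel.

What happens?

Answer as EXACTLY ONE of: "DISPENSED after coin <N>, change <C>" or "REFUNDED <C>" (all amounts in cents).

Answer: REFUNDED 15

Derivation:
Price: 100¢
Coin 1 (dime, 10¢): balance = 10¢
Coin 2 (nickel, 5¢): balance = 15¢
All coins inserted, balance 15¢ < price 100¢ → REFUND 15¢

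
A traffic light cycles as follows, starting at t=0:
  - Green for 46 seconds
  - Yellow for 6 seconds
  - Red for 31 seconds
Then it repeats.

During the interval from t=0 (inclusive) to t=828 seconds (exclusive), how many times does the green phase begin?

Cycle = 46+6+31 = 83s
green phase starts at t = k*83 + 0 for k=0,1,2,...
Need k*83+0 < 828 → k < 9.976
k ∈ {0, ..., 9} → 10 starts

Answer: 10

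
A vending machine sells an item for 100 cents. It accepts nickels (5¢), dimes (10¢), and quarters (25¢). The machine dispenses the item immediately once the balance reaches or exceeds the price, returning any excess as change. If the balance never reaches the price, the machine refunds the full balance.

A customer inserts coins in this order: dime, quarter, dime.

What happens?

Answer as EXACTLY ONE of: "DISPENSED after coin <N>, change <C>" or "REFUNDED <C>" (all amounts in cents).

Answer: REFUNDED 45

Derivation:
Price: 100¢
Coin 1 (dime, 10¢): balance = 10¢
Coin 2 (quarter, 25¢): balance = 35¢
Coin 3 (dime, 10¢): balance = 45¢
All coins inserted, balance 45¢ < price 100¢ → REFUND 45¢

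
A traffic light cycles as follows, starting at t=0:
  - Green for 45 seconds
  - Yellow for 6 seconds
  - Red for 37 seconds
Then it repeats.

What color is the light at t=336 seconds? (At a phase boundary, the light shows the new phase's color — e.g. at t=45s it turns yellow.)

Cycle length = 45 + 6 + 37 = 88s
t = 336, phase_t = 336 mod 88 = 72
72 >= 51 → RED

Answer: red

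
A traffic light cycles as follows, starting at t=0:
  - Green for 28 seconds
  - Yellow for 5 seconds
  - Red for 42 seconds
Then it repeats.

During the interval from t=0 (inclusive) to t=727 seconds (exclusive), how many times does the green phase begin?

Answer: 10

Derivation:
Cycle = 28+5+42 = 75s
green phase starts at t = k*75 + 0 for k=0,1,2,...
Need k*75+0 < 727 → k < 9.693
k ∈ {0, ..., 9} → 10 starts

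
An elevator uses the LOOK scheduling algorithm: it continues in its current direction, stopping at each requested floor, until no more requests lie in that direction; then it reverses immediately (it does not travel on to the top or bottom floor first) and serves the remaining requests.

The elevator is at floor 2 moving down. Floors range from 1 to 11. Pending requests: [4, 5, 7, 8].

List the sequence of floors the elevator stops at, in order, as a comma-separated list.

Answer: 4, 5, 7, 8

Derivation:
Current: 2, moving DOWN
Serve below first (descending): []
Then reverse, serve above (ascending): [4, 5, 7, 8]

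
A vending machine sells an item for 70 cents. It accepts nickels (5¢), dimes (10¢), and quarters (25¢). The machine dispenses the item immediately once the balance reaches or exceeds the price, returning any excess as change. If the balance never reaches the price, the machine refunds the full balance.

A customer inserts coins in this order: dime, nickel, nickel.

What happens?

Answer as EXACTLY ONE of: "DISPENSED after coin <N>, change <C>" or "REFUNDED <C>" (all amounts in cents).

Price: 70¢
Coin 1 (dime, 10¢): balance = 10¢
Coin 2 (nickel, 5¢): balance = 15¢
Coin 3 (nickel, 5¢): balance = 20¢
All coins inserted, balance 20¢ < price 70¢ → REFUND 20¢

Answer: REFUNDED 20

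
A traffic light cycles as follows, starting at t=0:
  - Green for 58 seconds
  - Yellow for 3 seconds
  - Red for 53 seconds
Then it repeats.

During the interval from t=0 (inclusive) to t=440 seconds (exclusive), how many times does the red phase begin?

Cycle = 58+3+53 = 114s
red phase starts at t = k*114 + 61 for k=0,1,2,...
Need k*114+61 < 440 → k < 3.325
k ∈ {0, ..., 3} → 4 starts

Answer: 4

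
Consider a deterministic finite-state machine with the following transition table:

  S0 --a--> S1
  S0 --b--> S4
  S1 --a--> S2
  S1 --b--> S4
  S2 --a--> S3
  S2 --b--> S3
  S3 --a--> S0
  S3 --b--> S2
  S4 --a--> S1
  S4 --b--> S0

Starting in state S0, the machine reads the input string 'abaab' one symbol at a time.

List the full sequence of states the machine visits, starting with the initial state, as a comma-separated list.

Start: S0
  read 'a': S0 --a--> S1
  read 'b': S1 --b--> S4
  read 'a': S4 --a--> S1
  read 'a': S1 --a--> S2
  read 'b': S2 --b--> S3

Answer: S0, S1, S4, S1, S2, S3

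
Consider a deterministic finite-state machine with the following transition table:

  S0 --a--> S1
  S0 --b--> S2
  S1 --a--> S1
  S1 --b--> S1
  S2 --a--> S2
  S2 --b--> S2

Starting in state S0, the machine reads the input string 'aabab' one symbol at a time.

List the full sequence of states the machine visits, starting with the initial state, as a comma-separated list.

Answer: S0, S1, S1, S1, S1, S1

Derivation:
Start: S0
  read 'a': S0 --a--> S1
  read 'a': S1 --a--> S1
  read 'b': S1 --b--> S1
  read 'a': S1 --a--> S1
  read 'b': S1 --b--> S1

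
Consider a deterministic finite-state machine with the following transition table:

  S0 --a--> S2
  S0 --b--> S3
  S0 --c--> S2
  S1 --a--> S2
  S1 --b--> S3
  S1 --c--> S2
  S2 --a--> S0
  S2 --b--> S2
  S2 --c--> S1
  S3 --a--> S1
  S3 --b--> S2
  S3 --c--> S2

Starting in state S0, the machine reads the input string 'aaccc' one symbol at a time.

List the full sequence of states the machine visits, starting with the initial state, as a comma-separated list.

Start: S0
  read 'a': S0 --a--> S2
  read 'a': S2 --a--> S0
  read 'c': S0 --c--> S2
  read 'c': S2 --c--> S1
  read 'c': S1 --c--> S2

Answer: S0, S2, S0, S2, S1, S2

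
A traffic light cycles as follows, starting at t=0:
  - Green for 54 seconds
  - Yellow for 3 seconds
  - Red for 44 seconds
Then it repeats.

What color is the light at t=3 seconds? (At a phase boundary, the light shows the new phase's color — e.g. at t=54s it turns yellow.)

Cycle length = 54 + 3 + 44 = 101s
t = 3, phase_t = 3 mod 101 = 3
3 < 54 (green end) → GREEN

Answer: green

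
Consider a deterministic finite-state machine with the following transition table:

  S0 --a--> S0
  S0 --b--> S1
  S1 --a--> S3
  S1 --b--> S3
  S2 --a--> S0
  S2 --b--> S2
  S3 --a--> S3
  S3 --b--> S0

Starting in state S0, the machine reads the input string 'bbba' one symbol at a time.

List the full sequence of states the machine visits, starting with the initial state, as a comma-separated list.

Answer: S0, S1, S3, S0, S0

Derivation:
Start: S0
  read 'b': S0 --b--> S1
  read 'b': S1 --b--> S3
  read 'b': S3 --b--> S0
  read 'a': S0 --a--> S0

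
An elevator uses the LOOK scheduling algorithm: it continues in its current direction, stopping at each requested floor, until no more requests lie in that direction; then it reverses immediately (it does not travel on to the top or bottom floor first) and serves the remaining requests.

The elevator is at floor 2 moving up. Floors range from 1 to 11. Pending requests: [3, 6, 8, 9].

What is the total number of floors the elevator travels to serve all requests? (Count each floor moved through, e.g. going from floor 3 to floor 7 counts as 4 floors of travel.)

Answer: 7

Derivation:
Start at floor 2 moving up, LOOK stop order: [3, 6, 8, 9]
  2 → 3: |3-2| = 1, total = 1
  3 → 6: |6-3| = 3, total = 4
  6 → 8: |8-6| = 2, total = 6
  8 → 9: |9-8| = 1, total = 7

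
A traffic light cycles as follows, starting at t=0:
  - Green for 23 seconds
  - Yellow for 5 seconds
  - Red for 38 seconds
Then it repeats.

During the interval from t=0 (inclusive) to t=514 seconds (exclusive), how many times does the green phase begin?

Answer: 8

Derivation:
Cycle = 23+5+38 = 66s
green phase starts at t = k*66 + 0 for k=0,1,2,...
Need k*66+0 < 514 → k < 7.788
k ∈ {0, ..., 7} → 8 starts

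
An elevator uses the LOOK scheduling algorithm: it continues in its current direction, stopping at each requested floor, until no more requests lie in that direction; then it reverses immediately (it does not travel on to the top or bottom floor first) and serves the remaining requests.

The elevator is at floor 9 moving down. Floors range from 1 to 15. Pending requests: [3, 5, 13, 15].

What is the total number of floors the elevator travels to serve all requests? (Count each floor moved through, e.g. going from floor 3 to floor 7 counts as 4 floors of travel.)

Start at floor 9 moving down, LOOK stop order: [5, 3, 13, 15]
  9 → 5: |5-9| = 4, total = 4
  5 → 3: |3-5| = 2, total = 6
  3 → 13: |13-3| = 10, total = 16
  13 → 15: |15-13| = 2, total = 18

Answer: 18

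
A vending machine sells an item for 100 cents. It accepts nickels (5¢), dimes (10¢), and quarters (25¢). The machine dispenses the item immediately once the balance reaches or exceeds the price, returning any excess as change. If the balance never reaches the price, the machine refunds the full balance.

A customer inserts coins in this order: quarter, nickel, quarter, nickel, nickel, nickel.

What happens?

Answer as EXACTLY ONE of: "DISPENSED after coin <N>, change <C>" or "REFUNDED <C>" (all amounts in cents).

Price: 100¢
Coin 1 (quarter, 25¢): balance = 25¢
Coin 2 (nickel, 5¢): balance = 30¢
Coin 3 (quarter, 25¢): balance = 55¢
Coin 4 (nickel, 5¢): balance = 60¢
Coin 5 (nickel, 5¢): balance = 65¢
Coin 6 (nickel, 5¢): balance = 70¢
All coins inserted, balance 70¢ < price 100¢ → REFUND 70¢

Answer: REFUNDED 70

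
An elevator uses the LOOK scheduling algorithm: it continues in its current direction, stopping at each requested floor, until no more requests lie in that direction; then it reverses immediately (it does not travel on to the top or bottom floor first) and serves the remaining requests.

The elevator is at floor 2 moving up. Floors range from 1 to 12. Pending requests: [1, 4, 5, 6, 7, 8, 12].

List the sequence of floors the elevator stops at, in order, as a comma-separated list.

Answer: 4, 5, 6, 7, 8, 12, 1

Derivation:
Current: 2, moving UP
Serve above first (ascending): [4, 5, 6, 7, 8, 12]
Then reverse, serve below (descending): [1]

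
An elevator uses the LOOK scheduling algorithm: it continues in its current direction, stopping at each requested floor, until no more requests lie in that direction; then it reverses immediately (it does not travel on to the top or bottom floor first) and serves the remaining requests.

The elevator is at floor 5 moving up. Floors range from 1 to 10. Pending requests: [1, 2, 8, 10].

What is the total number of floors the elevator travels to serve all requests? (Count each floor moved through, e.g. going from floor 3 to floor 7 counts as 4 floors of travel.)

Start at floor 5 moving up, LOOK stop order: [8, 10, 2, 1]
  5 → 8: |8-5| = 3, total = 3
  8 → 10: |10-8| = 2, total = 5
  10 → 2: |2-10| = 8, total = 13
  2 → 1: |1-2| = 1, total = 14

Answer: 14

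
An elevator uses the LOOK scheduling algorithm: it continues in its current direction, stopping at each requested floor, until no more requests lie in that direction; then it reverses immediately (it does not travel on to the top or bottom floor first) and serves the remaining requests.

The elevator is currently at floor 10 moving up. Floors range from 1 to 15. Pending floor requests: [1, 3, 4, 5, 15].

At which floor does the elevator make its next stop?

Current floor: 10, direction: up
Requests above: [15]
Requests below: [1, 3, 4, 5]
Moving up and requests lie above → nearest above is min([15]) = 15

Answer: 15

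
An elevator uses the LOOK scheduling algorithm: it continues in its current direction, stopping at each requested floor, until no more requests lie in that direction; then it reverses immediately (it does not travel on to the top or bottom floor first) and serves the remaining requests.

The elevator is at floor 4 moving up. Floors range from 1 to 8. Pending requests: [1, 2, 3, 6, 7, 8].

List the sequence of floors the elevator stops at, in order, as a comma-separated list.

Current: 4, moving UP
Serve above first (ascending): [6, 7, 8]
Then reverse, serve below (descending): [3, 2, 1]

Answer: 6, 7, 8, 3, 2, 1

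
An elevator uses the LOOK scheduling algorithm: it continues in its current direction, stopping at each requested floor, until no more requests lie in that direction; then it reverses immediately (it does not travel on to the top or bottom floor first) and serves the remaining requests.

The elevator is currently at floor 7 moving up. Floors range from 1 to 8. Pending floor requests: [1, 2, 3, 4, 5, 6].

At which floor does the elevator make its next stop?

Answer: 6

Derivation:
Current floor: 7, direction: up
Requests above: []
Requests below: [1, 2, 3, 4, 5, 6]
Moving up but no requests above → reverse; nearest below is max([1, 2, 3, 4, 5, 6]) = 6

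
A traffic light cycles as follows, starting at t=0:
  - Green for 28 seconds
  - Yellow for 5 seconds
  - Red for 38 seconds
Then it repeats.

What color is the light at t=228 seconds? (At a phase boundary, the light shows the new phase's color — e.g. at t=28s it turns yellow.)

Cycle length = 28 + 5 + 38 = 71s
t = 228, phase_t = 228 mod 71 = 15
15 < 28 (green end) → GREEN

Answer: green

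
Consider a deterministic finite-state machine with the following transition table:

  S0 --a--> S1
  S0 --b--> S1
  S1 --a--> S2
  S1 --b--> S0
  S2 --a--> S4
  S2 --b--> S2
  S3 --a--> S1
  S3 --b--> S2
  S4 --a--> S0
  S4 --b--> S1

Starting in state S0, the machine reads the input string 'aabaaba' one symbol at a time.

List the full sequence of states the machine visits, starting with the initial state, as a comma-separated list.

Start: S0
  read 'a': S0 --a--> S1
  read 'a': S1 --a--> S2
  read 'b': S2 --b--> S2
  read 'a': S2 --a--> S4
  read 'a': S4 --a--> S0
  read 'b': S0 --b--> S1
  read 'a': S1 --a--> S2

Answer: S0, S1, S2, S2, S4, S0, S1, S2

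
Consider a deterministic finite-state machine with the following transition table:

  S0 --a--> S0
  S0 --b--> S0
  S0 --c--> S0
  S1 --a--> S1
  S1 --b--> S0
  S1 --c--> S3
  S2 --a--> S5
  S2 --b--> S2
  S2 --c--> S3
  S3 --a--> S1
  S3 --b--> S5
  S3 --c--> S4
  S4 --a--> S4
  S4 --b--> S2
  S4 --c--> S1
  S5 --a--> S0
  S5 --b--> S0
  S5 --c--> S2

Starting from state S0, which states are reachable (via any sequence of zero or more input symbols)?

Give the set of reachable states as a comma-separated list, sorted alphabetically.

Answer: S0

Derivation:
BFS from S0:
  visit S0: S0--a-->S0 (seen), S0--b-->S0 (seen), S0--c-->S0 (seen)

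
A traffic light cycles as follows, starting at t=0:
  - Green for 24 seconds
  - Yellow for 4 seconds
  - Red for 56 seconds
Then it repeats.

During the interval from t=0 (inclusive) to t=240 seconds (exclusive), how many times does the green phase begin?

Answer: 3

Derivation:
Cycle = 24+4+56 = 84s
green phase starts at t = k*84 + 0 for k=0,1,2,...
Need k*84+0 < 240 → k < 2.857
k ∈ {0, ..., 2} → 3 starts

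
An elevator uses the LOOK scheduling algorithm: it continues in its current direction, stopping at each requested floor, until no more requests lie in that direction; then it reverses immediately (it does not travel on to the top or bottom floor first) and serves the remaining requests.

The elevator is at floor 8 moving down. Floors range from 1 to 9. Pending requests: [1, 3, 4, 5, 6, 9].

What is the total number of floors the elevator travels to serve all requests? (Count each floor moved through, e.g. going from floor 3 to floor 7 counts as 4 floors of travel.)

Answer: 15

Derivation:
Start at floor 8 moving down, LOOK stop order: [6, 5, 4, 3, 1, 9]
  8 → 6: |6-8| = 2, total = 2
  6 → 5: |5-6| = 1, total = 3
  5 → 4: |4-5| = 1, total = 4
  4 → 3: |3-4| = 1, total = 5
  3 → 1: |1-3| = 2, total = 7
  1 → 9: |9-1| = 8, total = 15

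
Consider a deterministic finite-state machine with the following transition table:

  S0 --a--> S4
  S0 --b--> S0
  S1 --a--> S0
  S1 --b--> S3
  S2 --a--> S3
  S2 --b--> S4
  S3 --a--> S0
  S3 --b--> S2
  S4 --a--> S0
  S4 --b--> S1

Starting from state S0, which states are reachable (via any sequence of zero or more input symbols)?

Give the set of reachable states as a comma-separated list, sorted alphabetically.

BFS from S0:
  visit S0: S0--a-->S4 (new), S0--b-->S0 (seen)
  visit S4: S4--a-->S0 (seen), S4--b-->S1 (new)
  visit S1: S1--a-->S0 (seen), S1--b-->S3 (new)
  visit S3: S3--a-->S0 (seen), S3--b-->S2 (new)
  visit S2: S2--a-->S3 (seen), S2--b-->S4 (seen)

Answer: S0, S1, S2, S3, S4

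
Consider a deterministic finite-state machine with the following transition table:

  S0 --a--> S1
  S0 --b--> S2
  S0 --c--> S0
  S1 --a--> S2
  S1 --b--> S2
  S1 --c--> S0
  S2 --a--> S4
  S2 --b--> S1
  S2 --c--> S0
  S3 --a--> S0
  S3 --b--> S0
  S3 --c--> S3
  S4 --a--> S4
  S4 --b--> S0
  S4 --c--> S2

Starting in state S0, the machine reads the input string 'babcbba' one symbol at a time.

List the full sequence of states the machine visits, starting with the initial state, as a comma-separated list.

Start: S0
  read 'b': S0 --b--> S2
  read 'a': S2 --a--> S4
  read 'b': S4 --b--> S0
  read 'c': S0 --c--> S0
  read 'b': S0 --b--> S2
  read 'b': S2 --b--> S1
  read 'a': S1 --a--> S2

Answer: S0, S2, S4, S0, S0, S2, S1, S2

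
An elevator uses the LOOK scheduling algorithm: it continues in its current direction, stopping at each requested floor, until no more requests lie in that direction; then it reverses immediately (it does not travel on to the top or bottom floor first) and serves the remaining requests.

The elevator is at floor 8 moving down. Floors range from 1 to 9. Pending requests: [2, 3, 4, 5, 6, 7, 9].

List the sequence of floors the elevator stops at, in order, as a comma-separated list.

Answer: 7, 6, 5, 4, 3, 2, 9

Derivation:
Current: 8, moving DOWN
Serve below first (descending): [7, 6, 5, 4, 3, 2]
Then reverse, serve above (ascending): [9]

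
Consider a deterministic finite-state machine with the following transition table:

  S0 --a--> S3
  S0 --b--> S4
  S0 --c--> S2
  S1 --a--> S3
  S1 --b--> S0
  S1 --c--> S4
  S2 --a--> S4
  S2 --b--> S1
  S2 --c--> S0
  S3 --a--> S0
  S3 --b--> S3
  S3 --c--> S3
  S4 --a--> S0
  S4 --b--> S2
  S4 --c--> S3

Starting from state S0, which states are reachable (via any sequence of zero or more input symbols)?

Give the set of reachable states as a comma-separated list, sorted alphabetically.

Answer: S0, S1, S2, S3, S4

Derivation:
BFS from S0:
  visit S0: S0--a-->S3 (new), S0--b-->S4 (new), S0--c-->S2 (new)
  visit S3: S3--a-->S0 (seen), S3--b-->S3 (seen), S3--c-->S3 (seen)
  visit S4: S4--a-->S0 (seen), S4--b-->S2 (seen), S4--c-->S3 (seen)
  visit S2: S2--a-->S4 (seen), S2--b-->S1 (new), S2--c-->S0 (seen)
  visit S1: S1--a-->S3 (seen), S1--b-->S0 (seen), S1--c-->S4 (seen)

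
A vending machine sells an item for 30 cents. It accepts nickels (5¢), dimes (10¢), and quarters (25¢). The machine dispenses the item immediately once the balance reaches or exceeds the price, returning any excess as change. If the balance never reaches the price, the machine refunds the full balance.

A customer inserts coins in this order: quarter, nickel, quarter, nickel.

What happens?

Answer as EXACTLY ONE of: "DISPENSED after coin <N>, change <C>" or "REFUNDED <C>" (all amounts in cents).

Price: 30¢
Coin 1 (quarter, 25¢): balance = 25¢
Coin 2 (nickel, 5¢): balance = 30¢
  → balance >= price → DISPENSE, change = 30 - 30 = 0¢

Answer: DISPENSED after coin 2, change 0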